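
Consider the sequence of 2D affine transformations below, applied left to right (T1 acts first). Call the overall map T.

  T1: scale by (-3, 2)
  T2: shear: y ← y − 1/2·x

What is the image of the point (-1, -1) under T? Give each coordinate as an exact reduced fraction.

T1 scale by (-3, 2): (-1, -1) → (3, -2)
T2 shear: y ← y − 1/2·x: (3, -2) → (3, -7/2)

T(p) = (3, -7/2)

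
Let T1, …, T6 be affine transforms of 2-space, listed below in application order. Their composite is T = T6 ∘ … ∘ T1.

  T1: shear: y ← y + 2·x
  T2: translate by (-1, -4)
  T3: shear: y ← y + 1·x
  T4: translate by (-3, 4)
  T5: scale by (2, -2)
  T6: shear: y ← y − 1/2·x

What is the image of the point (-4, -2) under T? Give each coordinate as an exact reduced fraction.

T1 shear: y ← y + 2·x: (-4, -2) → (-4, -10)
T2 translate by (-1, -4): (-4, -10) → (-5, -14)
T3 shear: y ← y + 1·x: (-5, -14) → (-5, -19)
T4 translate by (-3, 4): (-5, -19) → (-8, -15)
T5 scale by (2, -2): (-8, -15) → (-16, 30)
T6 shear: y ← y − 1/2·x: (-16, 30) → (-16, 38)

T(p) = (-16, 38)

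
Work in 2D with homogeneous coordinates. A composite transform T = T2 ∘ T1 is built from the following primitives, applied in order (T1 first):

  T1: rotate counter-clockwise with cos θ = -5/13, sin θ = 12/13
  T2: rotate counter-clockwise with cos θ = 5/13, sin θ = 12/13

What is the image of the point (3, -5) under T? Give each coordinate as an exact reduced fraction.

T(p) = (-3, 5)

T1 rotate counter-clockwise with cos θ = -5/13, sin θ = 12/13: (3, -5) → (45/13, 61/13)
T2 rotate counter-clockwise with cos θ = 5/13, sin θ = 12/13: (45/13, 61/13) → (-3, 5)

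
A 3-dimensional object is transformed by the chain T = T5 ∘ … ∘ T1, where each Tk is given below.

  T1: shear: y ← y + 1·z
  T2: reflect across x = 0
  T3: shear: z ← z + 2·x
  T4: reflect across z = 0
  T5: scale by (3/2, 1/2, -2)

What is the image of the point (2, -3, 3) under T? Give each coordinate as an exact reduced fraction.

T1 shear: y ← y + 1·z: (2, -3, 3) → (2, 0, 3)
T2 reflect across x = 0: (2, 0, 3) → (-2, 0, 3)
T3 shear: z ← z + 2·x: (-2, 0, 3) → (-2, 0, -1)
T4 reflect across z = 0: (-2, 0, -1) → (-2, 0, 1)
T5 scale by (3/2, 1/2, -2): (-2, 0, 1) → (-3, 0, -2)

T(p) = (-3, 0, -2)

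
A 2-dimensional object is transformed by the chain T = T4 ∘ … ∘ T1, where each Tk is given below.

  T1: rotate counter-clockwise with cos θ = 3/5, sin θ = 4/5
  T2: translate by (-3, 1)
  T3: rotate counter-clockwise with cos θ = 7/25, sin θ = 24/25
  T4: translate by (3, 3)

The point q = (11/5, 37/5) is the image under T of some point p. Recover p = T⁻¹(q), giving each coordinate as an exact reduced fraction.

p = (5, -5)

T1 = [3/5 -4/5 0; 4/5 3/5 0; 0 0 1]
T2·T1 = [3/5 -4/5 -3; 4/5 3/5 1; 0 0 1]
T3·…·T1 = [-3/5 -4/5 -9/5; 4/5 -3/5 -13/5; 0 0 1]
T4·…·T1 = [-3/5 -4/5 6/5; 4/5 -3/5 2/5; 0 0 1]
det M = 1; M⁻¹ = [-3/5 4/5 2/5; -4/5 -3/5 6/5; 0 0 1]
M⁻¹ · (11/5, 37/5)ᵀ = (5, -5)ᵀ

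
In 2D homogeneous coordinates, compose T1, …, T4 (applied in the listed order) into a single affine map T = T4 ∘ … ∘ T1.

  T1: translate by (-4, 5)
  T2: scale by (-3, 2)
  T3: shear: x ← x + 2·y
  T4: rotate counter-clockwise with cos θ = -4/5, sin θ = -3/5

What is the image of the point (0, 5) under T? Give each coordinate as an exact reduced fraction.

T1 translate by (-4, 5): (0, 5) → (-4, 10)
T2 scale by (-3, 2): (-4, 10) → (12, 20)
T3 shear: x ← x + 2·y: (12, 20) → (52, 20)
T4 rotate counter-clockwise with cos θ = -4/5, sin θ = -3/5: (52, 20) → (-148/5, -236/5)

T(p) = (-148/5, -236/5)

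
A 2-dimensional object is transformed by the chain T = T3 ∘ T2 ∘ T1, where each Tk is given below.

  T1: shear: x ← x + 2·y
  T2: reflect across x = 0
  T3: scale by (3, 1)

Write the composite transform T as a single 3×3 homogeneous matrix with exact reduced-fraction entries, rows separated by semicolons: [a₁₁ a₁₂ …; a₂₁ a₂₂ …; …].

T1 = [1 2 0; 0 1 0; 0 0 1]
T2·T1 = [-1 -2 0; 0 1 0; 0 0 1]
T3·…·T1 = [-3 -6 0; 0 1 0; 0 0 1]

T = [-3 -6 0; 0 1 0; 0 0 1]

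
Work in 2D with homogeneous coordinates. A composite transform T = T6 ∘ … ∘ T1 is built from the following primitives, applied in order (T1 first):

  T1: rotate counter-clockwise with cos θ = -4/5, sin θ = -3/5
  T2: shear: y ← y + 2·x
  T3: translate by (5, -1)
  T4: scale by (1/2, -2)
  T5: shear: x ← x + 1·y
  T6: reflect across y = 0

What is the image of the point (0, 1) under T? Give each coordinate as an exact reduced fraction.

T1 rotate counter-clockwise with cos θ = -4/5, sin θ = -3/5: (0, 1) → (3/5, -4/5)
T2 shear: y ← y + 2·x: (3/5, -4/5) → (3/5, 2/5)
T3 translate by (5, -1): (3/5, 2/5) → (28/5, -3/5)
T4 scale by (1/2, -2): (28/5, -3/5) → (14/5, 6/5)
T5 shear: x ← x + 1·y: (14/5, 6/5) → (4, 6/5)
T6 reflect across y = 0: (4, 6/5) → (4, -6/5)

T(p) = (4, -6/5)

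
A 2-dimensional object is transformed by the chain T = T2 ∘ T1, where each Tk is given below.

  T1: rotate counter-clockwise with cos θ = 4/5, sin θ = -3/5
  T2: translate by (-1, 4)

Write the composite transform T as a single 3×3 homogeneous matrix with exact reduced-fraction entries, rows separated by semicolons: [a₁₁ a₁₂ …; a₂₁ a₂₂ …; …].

T1 = [4/5 3/5 0; -3/5 4/5 0; 0 0 1]
T2·T1 = [4/5 3/5 -1; -3/5 4/5 4; 0 0 1]

T = [4/5 3/5 -1; -3/5 4/5 4; 0 0 1]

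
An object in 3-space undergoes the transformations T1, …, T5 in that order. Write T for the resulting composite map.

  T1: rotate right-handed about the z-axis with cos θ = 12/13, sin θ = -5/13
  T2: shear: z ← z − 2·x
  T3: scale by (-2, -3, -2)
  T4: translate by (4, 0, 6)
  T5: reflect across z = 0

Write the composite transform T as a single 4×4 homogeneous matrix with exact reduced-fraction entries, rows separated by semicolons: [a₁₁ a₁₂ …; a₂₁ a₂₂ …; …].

T1 = [12/13 5/13 0 0; -5/13 12/13 0 0; 0 0 1 0; 0 0 0 1]
T2·T1 = [12/13 5/13 0 0; -5/13 12/13 0 0; -24/13 -10/13 1 0; 0 0 0 1]
T3·…·T1 = [-24/13 -10/13 0 0; 15/13 -36/13 0 0; 48/13 20/13 -2 0; 0 0 0 1]
T4·…·T1 = [-24/13 -10/13 0 4; 15/13 -36/13 0 0; 48/13 20/13 -2 6; 0 0 0 1]
T5·…·T1 = [-24/13 -10/13 0 4; 15/13 -36/13 0 0; -48/13 -20/13 2 -6; 0 0 0 1]

T = [-24/13 -10/13 0 4; 15/13 -36/13 0 0; -48/13 -20/13 2 -6; 0 0 0 1]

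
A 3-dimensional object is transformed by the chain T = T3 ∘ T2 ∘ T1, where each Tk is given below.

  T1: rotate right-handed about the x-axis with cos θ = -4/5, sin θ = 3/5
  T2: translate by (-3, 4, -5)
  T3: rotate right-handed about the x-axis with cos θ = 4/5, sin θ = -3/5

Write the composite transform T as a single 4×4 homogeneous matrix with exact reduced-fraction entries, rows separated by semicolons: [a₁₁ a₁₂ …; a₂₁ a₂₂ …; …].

T = [1 0 0 -3; 0 -7/25 -24/25 1/5; 0 24/25 -7/25 -32/5; 0 0 0 1]

T1 = [1 0 0 0; 0 -4/5 -3/5 0; 0 3/5 -4/5 0; 0 0 0 1]
T2·T1 = [1 0 0 -3; 0 -4/5 -3/5 4; 0 3/5 -4/5 -5; 0 0 0 1]
T3·…·T1 = [1 0 0 -3; 0 -7/25 -24/25 1/5; 0 24/25 -7/25 -32/5; 0 0 0 1]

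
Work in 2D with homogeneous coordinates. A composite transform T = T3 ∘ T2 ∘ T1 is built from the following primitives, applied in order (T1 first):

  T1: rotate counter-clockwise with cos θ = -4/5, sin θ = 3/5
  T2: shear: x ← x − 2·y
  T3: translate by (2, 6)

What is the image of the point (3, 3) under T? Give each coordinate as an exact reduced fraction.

T1 rotate counter-clockwise with cos θ = -4/5, sin θ = 3/5: (3, 3) → (-21/5, -3/5)
T2 shear: x ← x − 2·y: (-21/5, -3/5) → (-3, -3/5)
T3 translate by (2, 6): (-3, -3/5) → (-1, 27/5)

T(p) = (-1, 27/5)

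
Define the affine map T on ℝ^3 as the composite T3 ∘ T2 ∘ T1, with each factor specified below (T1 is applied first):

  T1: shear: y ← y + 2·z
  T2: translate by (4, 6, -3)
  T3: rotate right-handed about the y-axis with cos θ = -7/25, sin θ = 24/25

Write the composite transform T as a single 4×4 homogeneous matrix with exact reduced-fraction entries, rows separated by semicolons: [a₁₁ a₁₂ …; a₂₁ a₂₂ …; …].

T = [-7/25 0 24/25 -4; 0 1 2 6; -24/25 0 -7/25 -3; 0 0 0 1]

T1 = [1 0 0 0; 0 1 2 0; 0 0 1 0; 0 0 0 1]
T2·T1 = [1 0 0 4; 0 1 2 6; 0 0 1 -3; 0 0 0 1]
T3·…·T1 = [-7/25 0 24/25 -4; 0 1 2 6; -24/25 0 -7/25 -3; 0 0 0 1]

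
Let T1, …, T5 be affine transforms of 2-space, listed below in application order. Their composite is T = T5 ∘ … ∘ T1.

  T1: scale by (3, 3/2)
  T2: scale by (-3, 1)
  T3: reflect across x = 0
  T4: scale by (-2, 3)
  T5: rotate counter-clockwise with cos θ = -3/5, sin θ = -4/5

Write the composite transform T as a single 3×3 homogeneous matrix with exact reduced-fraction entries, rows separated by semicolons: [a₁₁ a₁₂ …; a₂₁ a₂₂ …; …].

T = [54/5 18/5 0; 72/5 -27/10 0; 0 0 1]

T1 = [3 0 0; 0 3/2 0; 0 0 1]
T2·T1 = [-9 0 0; 0 3/2 0; 0 0 1]
T3·…·T1 = [9 0 0; 0 3/2 0; 0 0 1]
T4·…·T1 = [-18 0 0; 0 9/2 0; 0 0 1]
T5·…·T1 = [54/5 18/5 0; 72/5 -27/10 0; 0 0 1]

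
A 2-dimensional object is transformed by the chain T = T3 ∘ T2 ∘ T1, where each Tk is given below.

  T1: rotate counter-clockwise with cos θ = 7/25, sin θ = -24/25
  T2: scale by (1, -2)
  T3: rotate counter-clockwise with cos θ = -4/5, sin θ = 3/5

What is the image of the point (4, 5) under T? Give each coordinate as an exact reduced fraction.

T(p) = (-958/125, -44/125)

T1 rotate counter-clockwise with cos θ = 7/25, sin θ = -24/25: (4, 5) → (148/25, -61/25)
T2 scale by (1, -2): (148/25, -61/25) → (148/25, 122/25)
T3 rotate counter-clockwise with cos θ = -4/5, sin θ = 3/5: (148/25, 122/25) → (-958/125, -44/125)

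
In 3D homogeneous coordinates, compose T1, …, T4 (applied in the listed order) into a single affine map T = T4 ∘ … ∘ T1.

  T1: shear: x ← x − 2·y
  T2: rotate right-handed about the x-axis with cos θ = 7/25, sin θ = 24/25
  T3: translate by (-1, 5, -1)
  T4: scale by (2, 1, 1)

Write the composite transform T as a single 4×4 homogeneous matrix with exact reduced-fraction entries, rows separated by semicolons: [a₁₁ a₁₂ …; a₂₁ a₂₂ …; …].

T1 = [1 -2 0 0; 0 1 0 0; 0 0 1 0; 0 0 0 1]
T2·T1 = [1 -2 0 0; 0 7/25 -24/25 0; 0 24/25 7/25 0; 0 0 0 1]
T3·…·T1 = [1 -2 0 -1; 0 7/25 -24/25 5; 0 24/25 7/25 -1; 0 0 0 1]
T4·…·T1 = [2 -4 0 -2; 0 7/25 -24/25 5; 0 24/25 7/25 -1; 0 0 0 1]

T = [2 -4 0 -2; 0 7/25 -24/25 5; 0 24/25 7/25 -1; 0 0 0 1]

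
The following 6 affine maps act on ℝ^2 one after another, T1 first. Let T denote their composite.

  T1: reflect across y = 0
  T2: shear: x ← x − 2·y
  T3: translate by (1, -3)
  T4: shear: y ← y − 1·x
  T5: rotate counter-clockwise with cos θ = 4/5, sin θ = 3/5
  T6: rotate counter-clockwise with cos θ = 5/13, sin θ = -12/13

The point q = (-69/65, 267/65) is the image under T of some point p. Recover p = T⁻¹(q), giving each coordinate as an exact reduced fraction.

T1 = [1 0 0; 0 -1 0; 0 0 1]
T2·T1 = [1 2 0; 0 -1 0; 0 0 1]
T3·…·T1 = [1 2 1; 0 -1 -3; 0 0 1]
T4·…·T1 = [1 2 1; -1 -3 -4; 0 0 1]
T5·…·T1 = [7/5 17/5 16/5; -1/5 -6/5 -13/5; 0 0 1]
T6·…·T1 = [23/65 1/5 -76/65; -89/65 -18/5 -257/65; 0 0 1]
det M = -1; M⁻¹ = [18/5 1/5 5; -89/65 -23/65 -3; 0 0 1]
M⁻¹ · (-69/65, 267/65)ᵀ = (2, -3)ᵀ

p = (2, -3)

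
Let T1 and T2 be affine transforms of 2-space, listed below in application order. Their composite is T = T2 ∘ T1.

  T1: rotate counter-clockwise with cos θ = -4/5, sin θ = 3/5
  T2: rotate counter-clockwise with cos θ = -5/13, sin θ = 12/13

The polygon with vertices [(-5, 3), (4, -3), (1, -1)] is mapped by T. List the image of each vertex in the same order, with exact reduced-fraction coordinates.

T1 rotate counter-clockwise with cos θ = -4/5, sin θ = 3/5: (-5, 3) → (11/5, -27/5); (4, -3) → (-7/5, 24/5); (1, -1) → (-1/5, 7/5)
T2 rotate counter-clockwise with cos θ = -5/13, sin θ = 12/13: (11/5, -27/5) → (269/65, 267/65); (-7/5, 24/5) → (-253/65, -204/65); (-1/5, 7/5) → (-79/65, -47/65)

image vertices: (269/65, 267/65), (-253/65, -204/65), (-79/65, -47/65)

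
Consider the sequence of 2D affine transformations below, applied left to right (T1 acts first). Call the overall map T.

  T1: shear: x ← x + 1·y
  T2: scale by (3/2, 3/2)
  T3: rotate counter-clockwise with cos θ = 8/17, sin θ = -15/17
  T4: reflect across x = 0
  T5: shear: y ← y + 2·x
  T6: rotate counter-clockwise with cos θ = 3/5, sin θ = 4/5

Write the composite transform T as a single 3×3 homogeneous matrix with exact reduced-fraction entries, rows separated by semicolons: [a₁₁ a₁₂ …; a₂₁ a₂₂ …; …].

T1 = [1 1 0; 0 1 0; 0 0 1]
T2·T1 = [3/2 3/2 0; 0 3/2 0; 0 0 1]
T3·…·T1 = [12/17 69/34 0; -45/34 -21/34 0; 0 0 1]
T4·…·T1 = [-12/17 -69/34 0; -45/34 -21/34 0; 0 0 1]
T5·…·T1 = [-12/17 -69/34 0; -93/34 -159/34 0; 0 0 1]
T6·…·T1 = [30/17 429/170 0; -75/34 -753/170 0; 0 0 1]

T = [30/17 429/170 0; -75/34 -753/170 0; 0 0 1]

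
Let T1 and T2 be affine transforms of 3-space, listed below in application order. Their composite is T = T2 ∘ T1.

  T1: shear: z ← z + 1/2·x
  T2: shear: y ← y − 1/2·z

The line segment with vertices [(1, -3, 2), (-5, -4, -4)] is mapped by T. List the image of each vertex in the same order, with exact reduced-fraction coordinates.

T1 shear: z ← z + 1/2·x: (1, -3, 2) → (1, -3, 5/2); (-5, -4, -4) → (-5, -4, -13/2)
T2 shear: y ← y − 1/2·z: (1, -3, 5/2) → (1, -17/4, 5/2); (-5, -4, -13/2) → (-5, -3/4, -13/2)

image vertices: (1, -17/4, 5/2), (-5, -3/4, -13/2)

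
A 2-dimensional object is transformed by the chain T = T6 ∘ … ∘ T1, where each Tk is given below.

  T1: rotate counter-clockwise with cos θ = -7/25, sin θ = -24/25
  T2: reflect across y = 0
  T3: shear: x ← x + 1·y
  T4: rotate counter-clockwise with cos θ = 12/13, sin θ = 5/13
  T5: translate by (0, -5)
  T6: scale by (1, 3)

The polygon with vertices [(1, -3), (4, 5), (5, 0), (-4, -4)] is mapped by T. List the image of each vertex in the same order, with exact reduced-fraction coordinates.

T1 rotate counter-clockwise with cos θ = -7/25, sin θ = -24/25: (1, -3) → (-79/25, -3/25); (4, 5) → (92/25, -131/25); (5, 0) → (-7/5, -24/5); (-4, -4) → (-68/25, 124/25)
T2 reflect across y = 0: (-79/25, -3/25) → (-79/25, 3/25); (92/25, -131/25) → (92/25, 131/25); (-7/5, -24/5) → (-7/5, 24/5); (-68/25, 124/25) → (-68/25, -124/25)
T3 shear: x ← x + 1·y: (-79/25, 3/25) → (-76/25, 3/25); (92/25, 131/25) → (223/25, 131/25); (-7/5, 24/5) → (17/5, 24/5); (-68/25, -124/25) → (-192/25, -124/25)
T4 rotate counter-clockwise with cos θ = 12/13, sin θ = 5/13: (-76/25, 3/25) → (-927/325, -344/325); (223/25, 131/25) → (2021/325, 2687/325); (17/5, 24/5) → (84/65, 373/65); (-192/25, -124/25) → (-1684/325, -2448/325)
T5 translate by (0, -5): (-927/325, -344/325) → (-927/325, -1969/325); (2021/325, 2687/325) → (2021/325, 1062/325); (84/65, 373/65) → (84/65, 48/65); (-1684/325, -2448/325) → (-1684/325, -4073/325)
T6 scale by (1, 3): (-927/325, -1969/325) → (-927/325, -5907/325); (2021/325, 1062/325) → (2021/325, 3186/325); (84/65, 48/65) → (84/65, 144/65); (-1684/325, -4073/325) → (-1684/325, -12219/325)

image vertices: (-927/325, -5907/325), (2021/325, 3186/325), (84/65, 144/65), (-1684/325, -12219/325)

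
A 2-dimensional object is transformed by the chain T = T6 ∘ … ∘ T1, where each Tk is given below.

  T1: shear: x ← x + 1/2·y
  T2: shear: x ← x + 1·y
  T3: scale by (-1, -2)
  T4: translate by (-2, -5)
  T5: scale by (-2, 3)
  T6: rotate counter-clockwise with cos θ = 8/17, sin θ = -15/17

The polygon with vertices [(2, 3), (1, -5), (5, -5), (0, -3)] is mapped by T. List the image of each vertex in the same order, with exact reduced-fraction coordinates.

image vertices: (-359/17, -519/17), (9, 15), (217/17, 135/17), (5/17, 99/17)

T1 shear: x ← x + 1/2·y: (2, 3) → (7/2, 3); (1, -5) → (-3/2, -5); (5, -5) → (5/2, -5); (0, -3) → (-3/2, -3)
T2 shear: x ← x + 1·y: (7/2, 3) → (13/2, 3); (-3/2, -5) → (-13/2, -5); (5/2, -5) → (-5/2, -5); (-3/2, -3) → (-9/2, -3)
T3 scale by (-1, -2): (13/2, 3) → (-13/2, -6); (-13/2, -5) → (13/2, 10); (-5/2, -5) → (5/2, 10); (-9/2, -3) → (9/2, 6)
T4 translate by (-2, -5): (-13/2, -6) → (-17/2, -11); (13/2, 10) → (9/2, 5); (5/2, 10) → (1/2, 5); (9/2, 6) → (5/2, 1)
T5 scale by (-2, 3): (-17/2, -11) → (17, -33); (9/2, 5) → (-9, 15); (1/2, 5) → (-1, 15); (5/2, 1) → (-5, 3)
T6 rotate counter-clockwise with cos θ = 8/17, sin θ = -15/17: (17, -33) → (-359/17, -519/17); (-9, 15) → (9, 15); (-1, 15) → (217/17, 135/17); (-5, 3) → (5/17, 99/17)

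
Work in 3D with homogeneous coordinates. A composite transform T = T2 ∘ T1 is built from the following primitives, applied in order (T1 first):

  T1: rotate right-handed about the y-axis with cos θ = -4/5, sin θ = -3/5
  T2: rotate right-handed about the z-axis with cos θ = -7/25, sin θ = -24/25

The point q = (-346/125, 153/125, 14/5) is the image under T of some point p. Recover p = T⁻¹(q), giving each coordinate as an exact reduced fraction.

T1 = [-4/5 0 -3/5 0; 0 1 0 0; 3/5 0 -4/5 0; 0 0 0 1]
T2·T1 = [28/125 24/25 21/125 0; 96/125 -7/25 72/125 0; 3/5 0 -4/5 0; 0 0 0 1]
det M = 1; M⁻¹ = [28/125 96/125 3/5 0; 24/25 -7/25 0 0; 21/125 72/125 -4/5 0; 0 0 0 1]
M⁻¹ · (-346/125, 153/125, 14/5)ᵀ = (2, -3, -2)ᵀ

p = (2, -3, -2)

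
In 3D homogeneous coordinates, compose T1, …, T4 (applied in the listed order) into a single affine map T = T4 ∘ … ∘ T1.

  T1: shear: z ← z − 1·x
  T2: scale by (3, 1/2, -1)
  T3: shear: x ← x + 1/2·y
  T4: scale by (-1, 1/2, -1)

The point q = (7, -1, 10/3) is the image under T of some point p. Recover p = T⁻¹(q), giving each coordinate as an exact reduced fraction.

T1 = [1 0 0 0; 0 1 0 0; -1 0 1 0; 0 0 0 1]
T2·T1 = [3 0 0 0; 0 1/2 0 0; 1 0 -1 0; 0 0 0 1]
T3·…·T1 = [3 1/4 0 0; 0 1/2 0 0; 1 0 -1 0; 0 0 0 1]
T4·…·T1 = [-3 -1/4 0 0; 0 1/4 0 0; -1 0 1 0; 0 0 0 1]
det M = -3/4; M⁻¹ = [-1/3 -1/3 0 0; 0 4 0 0; -1/3 -1/3 1 0; 0 0 0 1]
M⁻¹ · (7, -1, 10/3)ᵀ = (-2, -4, 4/3)ᵀ

p = (-2, -4, 4/3)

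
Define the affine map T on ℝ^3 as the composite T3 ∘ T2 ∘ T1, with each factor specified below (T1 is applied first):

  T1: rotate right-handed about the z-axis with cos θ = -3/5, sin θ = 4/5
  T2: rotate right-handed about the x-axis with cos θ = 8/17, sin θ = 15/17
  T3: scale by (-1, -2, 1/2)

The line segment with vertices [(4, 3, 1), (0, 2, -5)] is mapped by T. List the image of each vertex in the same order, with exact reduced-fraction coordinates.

image vertices: (24/5, 38/85, 29/34), (8/5, -654/85, -29/17)

T1 rotate right-handed about the z-axis with cos θ = -3/5, sin θ = 4/5: (4, 3, 1) → (-24/5, 7/5, 1); (0, 2, -5) → (-8/5, -6/5, -5)
T2 rotate right-handed about the x-axis with cos θ = 8/17, sin θ = 15/17: (-24/5, 7/5, 1) → (-24/5, -19/85, 29/17); (-8/5, -6/5, -5) → (-8/5, 327/85, -58/17)
T3 scale by (-1, -2, 1/2): (-24/5, -19/85, 29/17) → (24/5, 38/85, 29/34); (-8/5, 327/85, -58/17) → (8/5, -654/85, -29/17)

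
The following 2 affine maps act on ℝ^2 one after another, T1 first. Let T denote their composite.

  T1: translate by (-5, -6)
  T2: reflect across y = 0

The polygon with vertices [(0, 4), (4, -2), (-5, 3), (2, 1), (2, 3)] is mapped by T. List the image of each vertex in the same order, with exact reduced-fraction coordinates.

image vertices: (-5, 2), (-1, 8), (-10, 3), (-3, 5), (-3, 3)

T1 translate by (-5, -6): (0, 4) → (-5, -2); (4, -2) → (-1, -8); (-5, 3) → (-10, -3); (2, 1) → (-3, -5); (2, 3) → (-3, -3)
T2 reflect across y = 0: (-5, -2) → (-5, 2); (-1, -8) → (-1, 8); (-10, -3) → (-10, 3); (-3, -5) → (-3, 5); (-3, -3) → (-3, 3)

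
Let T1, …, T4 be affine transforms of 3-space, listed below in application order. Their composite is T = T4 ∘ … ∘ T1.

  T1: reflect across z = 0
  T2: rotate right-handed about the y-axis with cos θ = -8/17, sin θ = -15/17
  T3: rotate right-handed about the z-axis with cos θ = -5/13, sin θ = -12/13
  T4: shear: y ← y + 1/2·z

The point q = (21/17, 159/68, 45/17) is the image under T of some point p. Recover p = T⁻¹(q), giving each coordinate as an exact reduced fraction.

T1 = [1 0 0 0; 0 1 0 0; 0 0 -1 0; 0 0 0 1]
T2·T1 = [-8/17 0 15/17 0; 0 1 0 0; 15/17 0 8/17 0; 0 0 0 1]
T3·…·T1 = [40/221 12/13 -75/221 0; 96/221 -5/13 -180/221 0; 15/17 0 8/17 0; 0 0 0 1]
T4·…·T1 = [40/221 12/13 -75/221 0; 387/442 -5/13 -128/221 0; 15/17 0 8/17 0; 0 0 0 1]
det M = -1; M⁻¹ = [40/221 96/221 147/221 0; 12/13 -5/13 5/26 0; -75/221 -180/221 194/221 0; 0 0 0 1]
M⁻¹ · (21/17, 159/68, 45/17)ᵀ = (3, 3/4, 0)ᵀ

p = (3, 3/4, 0)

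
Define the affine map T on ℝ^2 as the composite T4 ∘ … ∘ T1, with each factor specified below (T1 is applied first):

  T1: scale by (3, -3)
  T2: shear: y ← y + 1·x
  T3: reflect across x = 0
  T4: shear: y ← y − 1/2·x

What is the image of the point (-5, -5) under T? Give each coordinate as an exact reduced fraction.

T(p) = (15, -15/2)

T1 scale by (3, -3): (-5, -5) → (-15, 15)
T2 shear: y ← y + 1·x: (-15, 15) → (-15, 0)
T3 reflect across x = 0: (-15, 0) → (15, 0)
T4 shear: y ← y − 1/2·x: (15, 0) → (15, -15/2)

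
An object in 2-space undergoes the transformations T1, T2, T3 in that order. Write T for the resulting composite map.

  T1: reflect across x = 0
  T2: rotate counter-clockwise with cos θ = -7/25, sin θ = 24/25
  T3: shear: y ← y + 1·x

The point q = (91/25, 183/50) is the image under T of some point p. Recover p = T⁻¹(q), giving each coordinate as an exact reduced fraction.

p = (1, -7/2)

T1 = [-1 0 0; 0 1 0; 0 0 1]
T2·T1 = [7/25 -24/25 0; -24/25 -7/25 0; 0 0 1]
T3·…·T1 = [7/25 -24/25 0; -17/25 -31/25 0; 0 0 1]
det M = -1; M⁻¹ = [31/25 -24/25 0; -17/25 -7/25 0; 0 0 1]
M⁻¹ · (91/25, 183/50)ᵀ = (1, -7/2)ᵀ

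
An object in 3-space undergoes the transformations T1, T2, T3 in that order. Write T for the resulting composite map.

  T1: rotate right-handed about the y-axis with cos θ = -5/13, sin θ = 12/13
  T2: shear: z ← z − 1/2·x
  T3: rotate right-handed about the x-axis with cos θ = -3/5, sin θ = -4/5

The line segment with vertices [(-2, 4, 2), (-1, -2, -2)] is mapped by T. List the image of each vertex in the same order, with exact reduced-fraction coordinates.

T1 rotate right-handed about the y-axis with cos θ = -5/13, sin θ = 12/13: (-2, 4, 2) → (34/13, 4, 14/13); (-1, -2, -2) → (-19/13, -2, 22/13)
T2 shear: z ← z − 1/2·x: (34/13, 4, 14/13) → (34/13, 4, -3/13); (-19/13, -2, 22/13) → (-19/13, -2, 63/26)
T3 rotate right-handed about the x-axis with cos θ = -3/5, sin θ = -4/5: (34/13, 4, -3/13) → (34/13, -168/65, -199/65); (-19/13, -2, 63/26) → (-19/13, 204/65, 19/130)

image vertices: (34/13, -168/65, -199/65), (-19/13, 204/65, 19/130)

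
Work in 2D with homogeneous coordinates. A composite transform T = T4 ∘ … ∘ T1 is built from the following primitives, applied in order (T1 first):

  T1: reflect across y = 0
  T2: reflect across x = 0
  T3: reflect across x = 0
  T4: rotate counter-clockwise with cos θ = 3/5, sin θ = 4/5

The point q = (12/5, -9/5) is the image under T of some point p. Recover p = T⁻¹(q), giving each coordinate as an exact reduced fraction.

p = (0, 3)

T1 = [1 0 0; 0 -1 0; 0 0 1]
T2·T1 = [-1 0 0; 0 -1 0; 0 0 1]
T3·…·T1 = [1 0 0; 0 -1 0; 0 0 1]
T4·…·T1 = [3/5 4/5 0; 4/5 -3/5 0; 0 0 1]
det M = -1; M⁻¹ = [3/5 4/5 0; 4/5 -3/5 0; 0 0 1]
M⁻¹ · (12/5, -9/5)ᵀ = (0, 3)ᵀ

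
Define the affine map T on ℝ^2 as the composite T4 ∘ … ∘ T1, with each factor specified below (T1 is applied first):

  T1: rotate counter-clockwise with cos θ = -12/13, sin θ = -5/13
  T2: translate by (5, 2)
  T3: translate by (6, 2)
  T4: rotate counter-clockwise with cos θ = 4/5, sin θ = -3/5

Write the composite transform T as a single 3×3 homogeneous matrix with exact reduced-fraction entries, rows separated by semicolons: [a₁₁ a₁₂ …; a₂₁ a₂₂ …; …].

T = [-63/65 -16/65 56/5; 16/65 -63/65 -17/5; 0 0 1]

T1 = [-12/13 5/13 0; -5/13 -12/13 0; 0 0 1]
T2·T1 = [-12/13 5/13 5; -5/13 -12/13 2; 0 0 1]
T3·…·T1 = [-12/13 5/13 11; -5/13 -12/13 4; 0 0 1]
T4·…·T1 = [-63/65 -16/65 56/5; 16/65 -63/65 -17/5; 0 0 1]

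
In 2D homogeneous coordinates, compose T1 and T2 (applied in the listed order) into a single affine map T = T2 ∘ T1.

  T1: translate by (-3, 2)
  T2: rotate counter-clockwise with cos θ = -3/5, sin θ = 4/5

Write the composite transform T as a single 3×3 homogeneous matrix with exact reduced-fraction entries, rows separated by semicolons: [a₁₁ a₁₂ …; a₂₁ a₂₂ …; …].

T = [-3/5 -4/5 1/5; 4/5 -3/5 -18/5; 0 0 1]

T1 = [1 0 -3; 0 1 2; 0 0 1]
T2·T1 = [-3/5 -4/5 1/5; 4/5 -3/5 -18/5; 0 0 1]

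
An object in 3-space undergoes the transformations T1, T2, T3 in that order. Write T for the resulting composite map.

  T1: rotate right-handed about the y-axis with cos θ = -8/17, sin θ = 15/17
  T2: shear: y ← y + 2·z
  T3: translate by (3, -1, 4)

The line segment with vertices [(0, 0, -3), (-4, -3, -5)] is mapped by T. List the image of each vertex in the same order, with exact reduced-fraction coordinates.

image vertices: (6/17, 31/17, 92/17), (8/17, 132/17, 168/17)

T1 rotate right-handed about the y-axis with cos θ = -8/17, sin θ = 15/17: (0, 0, -3) → (-45/17, 0, 24/17); (-4, -3, -5) → (-43/17, -3, 100/17)
T2 shear: y ← y + 2·z: (-45/17, 0, 24/17) → (-45/17, 48/17, 24/17); (-43/17, -3, 100/17) → (-43/17, 149/17, 100/17)
T3 translate by (3, -1, 4): (-45/17, 48/17, 24/17) → (6/17, 31/17, 92/17); (-43/17, 149/17, 100/17) → (8/17, 132/17, 168/17)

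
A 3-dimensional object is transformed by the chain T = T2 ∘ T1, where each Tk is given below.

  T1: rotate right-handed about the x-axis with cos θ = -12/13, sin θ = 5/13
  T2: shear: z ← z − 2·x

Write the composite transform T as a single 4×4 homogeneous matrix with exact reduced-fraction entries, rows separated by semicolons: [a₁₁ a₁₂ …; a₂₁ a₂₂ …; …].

T1 = [1 0 0 0; 0 -12/13 -5/13 0; 0 5/13 -12/13 0; 0 0 0 1]
T2·T1 = [1 0 0 0; 0 -12/13 -5/13 0; -2 5/13 -12/13 0; 0 0 0 1]

T = [1 0 0 0; 0 -12/13 -5/13 0; -2 5/13 -12/13 0; 0 0 0 1]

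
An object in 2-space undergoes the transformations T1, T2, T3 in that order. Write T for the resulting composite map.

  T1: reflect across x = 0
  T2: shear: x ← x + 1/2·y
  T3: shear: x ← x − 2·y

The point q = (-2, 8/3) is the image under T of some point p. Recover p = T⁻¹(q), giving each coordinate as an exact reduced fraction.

T1 = [-1 0 0; 0 1 0; 0 0 1]
T2·T1 = [-1 1/2 0; 0 1 0; 0 0 1]
T3·…·T1 = [-1 -3/2 0; 0 1 0; 0 0 1]
det M = -1; M⁻¹ = [-1 -3/2 0; 0 1 0; 0 0 1]
M⁻¹ · (-2, 8/3)ᵀ = (-2, 8/3)ᵀ

p = (-2, 8/3)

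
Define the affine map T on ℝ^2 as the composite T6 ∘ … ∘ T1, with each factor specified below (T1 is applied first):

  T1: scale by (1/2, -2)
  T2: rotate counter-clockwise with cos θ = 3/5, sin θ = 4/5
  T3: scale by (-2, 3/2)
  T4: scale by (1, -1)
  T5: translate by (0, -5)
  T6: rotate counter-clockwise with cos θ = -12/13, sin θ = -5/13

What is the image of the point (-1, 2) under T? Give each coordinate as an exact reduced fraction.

T1 scale by (1/2, -2): (-1, 2) → (-1/2, -4)
T2 rotate counter-clockwise with cos θ = 3/5, sin θ = 4/5: (-1/2, -4) → (29/10, -14/5)
T3 scale by (-2, 3/2): (29/10, -14/5) → (-29/5, -21/5)
T4 scale by (1, -1): (-29/5, -21/5) → (-29/5, 21/5)
T5 translate by (0, -5): (-29/5, 21/5) → (-29/5, -4/5)
T6 rotate counter-clockwise with cos θ = -12/13, sin θ = -5/13: (-29/5, -4/5) → (328/65, 193/65)

T(p) = (328/65, 193/65)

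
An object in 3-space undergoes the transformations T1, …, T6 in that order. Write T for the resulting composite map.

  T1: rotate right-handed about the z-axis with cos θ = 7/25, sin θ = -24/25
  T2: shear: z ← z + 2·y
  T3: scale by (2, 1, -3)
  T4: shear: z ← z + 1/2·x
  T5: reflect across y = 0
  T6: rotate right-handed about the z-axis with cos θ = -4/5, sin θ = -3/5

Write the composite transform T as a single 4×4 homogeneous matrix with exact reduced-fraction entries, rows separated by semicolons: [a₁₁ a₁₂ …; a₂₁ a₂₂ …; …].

T1 = [7/25 24/25 0 0; -24/25 7/25 0 0; 0 0 1 0; 0 0 0 1]
T2·T1 = [7/25 24/25 0 0; -24/25 7/25 0 0; -48/25 14/25 1 0; 0 0 0 1]
T3·…·T1 = [14/25 48/25 0 0; -24/25 7/25 0 0; 144/25 -42/25 -3 0; 0 0 0 1]
T4·…·T1 = [14/25 48/25 0 0; -24/25 7/25 0 0; 151/25 -18/25 -3 0; 0 0 0 1]
T5·…·T1 = [14/25 48/25 0 0; 24/25 -7/25 0 0; 151/25 -18/25 -3 0; 0 0 0 1]
T6·…·T1 = [16/125 -213/125 0 0; -138/125 -116/125 0 0; 151/25 -18/25 -3 0; 0 0 0 1]

T = [16/125 -213/125 0 0; -138/125 -116/125 0 0; 151/25 -18/25 -3 0; 0 0 0 1]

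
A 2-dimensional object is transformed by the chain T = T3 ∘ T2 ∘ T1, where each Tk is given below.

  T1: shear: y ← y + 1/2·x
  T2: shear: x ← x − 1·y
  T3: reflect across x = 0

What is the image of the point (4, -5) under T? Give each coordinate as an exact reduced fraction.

T(p) = (-7, -3)

T1 shear: y ← y + 1/2·x: (4, -5) → (4, -3)
T2 shear: x ← x − 1·y: (4, -3) → (7, -3)
T3 reflect across x = 0: (7, -3) → (-7, -3)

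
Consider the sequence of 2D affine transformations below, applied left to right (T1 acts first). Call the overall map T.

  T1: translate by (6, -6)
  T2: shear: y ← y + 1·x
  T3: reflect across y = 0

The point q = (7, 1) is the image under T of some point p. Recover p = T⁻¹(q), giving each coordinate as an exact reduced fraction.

T1 = [1 0 6; 0 1 -6; 0 0 1]
T2·T1 = [1 0 6; 1 1 0; 0 0 1]
T3·…·T1 = [1 0 6; -1 -1 0; 0 0 1]
det M = -1; M⁻¹ = [1 0 -6; -1 -1 6; 0 0 1]
M⁻¹ · (7, 1)ᵀ = (1, -2)ᵀ

p = (1, -2)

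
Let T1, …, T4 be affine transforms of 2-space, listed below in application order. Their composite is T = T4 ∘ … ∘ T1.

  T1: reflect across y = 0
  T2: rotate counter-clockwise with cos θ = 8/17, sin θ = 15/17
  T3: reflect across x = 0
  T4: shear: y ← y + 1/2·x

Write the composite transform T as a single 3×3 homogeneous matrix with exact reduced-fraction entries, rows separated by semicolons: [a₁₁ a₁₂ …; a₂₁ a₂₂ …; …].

T = [-8/17 -15/17 0; 11/17 -31/34 0; 0 0 1]

T1 = [1 0 0; 0 -1 0; 0 0 1]
T2·T1 = [8/17 15/17 0; 15/17 -8/17 0; 0 0 1]
T3·…·T1 = [-8/17 -15/17 0; 15/17 -8/17 0; 0 0 1]
T4·…·T1 = [-8/17 -15/17 0; 11/17 -31/34 0; 0 0 1]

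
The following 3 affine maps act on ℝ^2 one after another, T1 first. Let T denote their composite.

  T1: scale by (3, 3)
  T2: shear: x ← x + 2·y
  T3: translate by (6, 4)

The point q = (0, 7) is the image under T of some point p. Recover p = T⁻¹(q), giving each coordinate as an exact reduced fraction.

T1 = [3 0 0; 0 3 0; 0 0 1]
T2·T1 = [3 6 0; 0 3 0; 0 0 1]
T3·…·T1 = [3 6 6; 0 3 4; 0 0 1]
det M = 9; M⁻¹ = [1/3 -2/3 2/3; 0 1/3 -4/3; 0 0 1]
M⁻¹ · (0, 7)ᵀ = (-4, 1)ᵀ

p = (-4, 1)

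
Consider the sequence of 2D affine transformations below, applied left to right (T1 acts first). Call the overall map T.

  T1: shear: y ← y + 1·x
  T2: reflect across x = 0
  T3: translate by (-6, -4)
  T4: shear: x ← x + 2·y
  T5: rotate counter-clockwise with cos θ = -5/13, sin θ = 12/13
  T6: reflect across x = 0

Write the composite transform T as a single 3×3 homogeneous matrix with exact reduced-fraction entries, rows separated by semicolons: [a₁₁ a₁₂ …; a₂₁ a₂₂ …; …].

T = [17/13 22/13 -118/13; 7/13 19/13 -148/13; 0 0 1]

T1 = [1 0 0; 1 1 0; 0 0 1]
T2·T1 = [-1 0 0; 1 1 0; 0 0 1]
T3·…·T1 = [-1 0 -6; 1 1 -4; 0 0 1]
T4·…·T1 = [1 2 -14; 1 1 -4; 0 0 1]
T5·…·T1 = [-17/13 -22/13 118/13; 7/13 19/13 -148/13; 0 0 1]
T6·…·T1 = [17/13 22/13 -118/13; 7/13 19/13 -148/13; 0 0 1]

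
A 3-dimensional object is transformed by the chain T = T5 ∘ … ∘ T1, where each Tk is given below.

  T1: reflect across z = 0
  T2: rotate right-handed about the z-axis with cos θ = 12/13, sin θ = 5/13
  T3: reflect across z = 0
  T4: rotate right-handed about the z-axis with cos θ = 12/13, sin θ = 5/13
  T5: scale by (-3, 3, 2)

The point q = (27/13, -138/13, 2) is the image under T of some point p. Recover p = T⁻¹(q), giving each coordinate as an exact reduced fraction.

T1 = [1 0 0 0; 0 1 0 0; 0 0 -1 0; 0 0 0 1]
T2·T1 = [12/13 -5/13 0 0; 5/13 12/13 0 0; 0 0 -1 0; 0 0 0 1]
T3·…·T1 = [12/13 -5/13 0 0; 5/13 12/13 0 0; 0 0 1 0; 0 0 0 1]
T4·…·T1 = [119/169 -120/169 0 0; 120/169 119/169 0 0; 0 0 1 0; 0 0 0 1]
T5·…·T1 = [-357/169 360/169 0 0; 360/169 357/169 0 0; 0 0 2 0; 0 0 0 1]
det M = -18; M⁻¹ = [-119/507 40/169 0 0; 40/169 119/507 0 0; 0 0 1/2 0; 0 0 0 1]
M⁻¹ · (27/13, -138/13, 2)ᵀ = (-3, -2, 1)ᵀ

p = (-3, -2, 1)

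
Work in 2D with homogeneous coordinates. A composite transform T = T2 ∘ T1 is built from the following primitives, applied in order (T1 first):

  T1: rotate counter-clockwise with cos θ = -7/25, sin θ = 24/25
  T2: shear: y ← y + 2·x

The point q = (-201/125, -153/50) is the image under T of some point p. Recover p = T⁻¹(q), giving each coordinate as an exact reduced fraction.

T1 = [-7/25 -24/25 0; 24/25 -7/25 0; 0 0 1]
T2·T1 = [-7/25 -24/25 0; 2/5 -11/5 0; 0 0 1]
det M = 1; M⁻¹ = [-11/5 24/25 0; -2/5 -7/25 0; 0 0 1]
M⁻¹ · (-201/125, -153/50)ᵀ = (3/5, 3/2)ᵀ

p = (3/5, 3/2)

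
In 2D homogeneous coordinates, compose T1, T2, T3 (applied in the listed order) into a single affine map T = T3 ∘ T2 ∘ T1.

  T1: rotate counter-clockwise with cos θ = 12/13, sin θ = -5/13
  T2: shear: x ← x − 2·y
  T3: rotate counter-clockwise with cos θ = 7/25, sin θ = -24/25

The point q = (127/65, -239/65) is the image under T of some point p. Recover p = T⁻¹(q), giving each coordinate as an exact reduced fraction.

T1 = [12/13 5/13 0; -5/13 12/13 0; 0 0 1]
T2·T1 = [22/13 -19/13 0; -5/13 12/13 0; 0 0 1]
T3·…·T1 = [34/325 31/65 0; -563/325 108/65 0; 0 0 1]
det M = 1; M⁻¹ = [108/65 -31/65 0; 563/325 34/325 0; 0 0 1]
M⁻¹ · (127/65, -239/65)ᵀ = (5, 3)ᵀ

p = (5, 3)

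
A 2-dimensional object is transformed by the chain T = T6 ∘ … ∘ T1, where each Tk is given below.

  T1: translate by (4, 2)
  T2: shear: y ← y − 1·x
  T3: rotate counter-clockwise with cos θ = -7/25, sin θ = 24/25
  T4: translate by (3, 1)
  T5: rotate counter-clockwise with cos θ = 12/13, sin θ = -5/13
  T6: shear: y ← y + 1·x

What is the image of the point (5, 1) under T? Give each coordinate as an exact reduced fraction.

T1 translate by (4, 2): (5, 1) → (9, 3)
T2 shear: y ← y − 1·x: (9, 3) → (9, -6)
T3 rotate counter-clockwise with cos θ = -7/25, sin θ = 24/25: (9, -6) → (81/25, 258/25)
T4 translate by (3, 1): (81/25, 258/25) → (156/25, 283/25)
T5 rotate counter-clockwise with cos θ = 12/13, sin θ = -5/13: (156/25, 283/25) → (3287/325, 2616/325)
T6 shear: y ← y + 1·x: (3287/325, 2616/325) → (3287/325, 5903/325)

T(p) = (3287/325, 5903/325)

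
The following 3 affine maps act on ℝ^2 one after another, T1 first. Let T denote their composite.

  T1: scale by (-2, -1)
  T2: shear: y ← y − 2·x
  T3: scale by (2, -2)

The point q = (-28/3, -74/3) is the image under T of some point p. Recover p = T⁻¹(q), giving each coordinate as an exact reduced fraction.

p = (7/3, -3)

T1 = [-2 0 0; 0 -1 0; 0 0 1]
T2·T1 = [-2 0 0; 4 -1 0; 0 0 1]
T3·…·T1 = [-4 0 0; -8 2 0; 0 0 1]
det M = -8; M⁻¹ = [-1/4 0 0; -1 1/2 0; 0 0 1]
M⁻¹ · (-28/3, -74/3)ᵀ = (7/3, -3)ᵀ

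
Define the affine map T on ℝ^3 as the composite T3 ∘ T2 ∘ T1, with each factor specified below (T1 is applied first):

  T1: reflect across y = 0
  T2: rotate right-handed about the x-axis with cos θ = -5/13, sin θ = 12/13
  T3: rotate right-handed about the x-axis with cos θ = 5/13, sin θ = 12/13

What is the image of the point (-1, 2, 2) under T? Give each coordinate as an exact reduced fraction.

T(p) = (-1, 2, -2)

T1 reflect across y = 0: (-1, 2, 2) → (-1, -2, 2)
T2 rotate right-handed about the x-axis with cos θ = -5/13, sin θ = 12/13: (-1, -2, 2) → (-1, -14/13, -34/13)
T3 rotate right-handed about the x-axis with cos θ = 5/13, sin θ = 12/13: (-1, -14/13, -34/13) → (-1, 2, -2)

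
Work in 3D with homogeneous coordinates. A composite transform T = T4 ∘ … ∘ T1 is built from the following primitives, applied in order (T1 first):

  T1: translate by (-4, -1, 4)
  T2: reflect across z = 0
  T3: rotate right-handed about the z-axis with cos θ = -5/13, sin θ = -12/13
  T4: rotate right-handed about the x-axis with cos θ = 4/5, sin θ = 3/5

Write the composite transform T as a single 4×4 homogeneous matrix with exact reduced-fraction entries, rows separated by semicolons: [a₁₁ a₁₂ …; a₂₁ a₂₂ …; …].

T1 = [1 0 0 -4; 0 1 0 -1; 0 0 1 4; 0 0 0 1]
T2·T1 = [1 0 0 -4; 0 1 0 -1; 0 0 -1 -4; 0 0 0 1]
T3·…·T1 = [-5/13 12/13 0 8/13; -12/13 -5/13 0 53/13; 0 0 -1 -4; 0 0 0 1]
T4·…·T1 = [-5/13 12/13 0 8/13; -48/65 -4/13 3/5 368/65; -36/65 -3/13 -4/5 -49/65; 0 0 0 1]

T = [-5/13 12/13 0 8/13; -48/65 -4/13 3/5 368/65; -36/65 -3/13 -4/5 -49/65; 0 0 0 1]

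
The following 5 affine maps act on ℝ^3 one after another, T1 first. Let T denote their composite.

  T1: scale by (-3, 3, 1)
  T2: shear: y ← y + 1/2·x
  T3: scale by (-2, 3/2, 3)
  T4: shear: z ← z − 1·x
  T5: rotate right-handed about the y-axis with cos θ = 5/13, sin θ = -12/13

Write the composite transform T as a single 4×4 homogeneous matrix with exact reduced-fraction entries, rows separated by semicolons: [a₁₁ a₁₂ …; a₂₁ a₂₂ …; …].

T = [102/13 0 -36/13 0; -9/4 9/2 0 0; 42/13 0 15/13 0; 0 0 0 1]

T1 = [-3 0 0 0; 0 3 0 0; 0 0 1 0; 0 0 0 1]
T2·T1 = [-3 0 0 0; -3/2 3 0 0; 0 0 1 0; 0 0 0 1]
T3·…·T1 = [6 0 0 0; -9/4 9/2 0 0; 0 0 3 0; 0 0 0 1]
T4·…·T1 = [6 0 0 0; -9/4 9/2 0 0; -6 0 3 0; 0 0 0 1]
T5·…·T1 = [102/13 0 -36/13 0; -9/4 9/2 0 0; 42/13 0 15/13 0; 0 0 0 1]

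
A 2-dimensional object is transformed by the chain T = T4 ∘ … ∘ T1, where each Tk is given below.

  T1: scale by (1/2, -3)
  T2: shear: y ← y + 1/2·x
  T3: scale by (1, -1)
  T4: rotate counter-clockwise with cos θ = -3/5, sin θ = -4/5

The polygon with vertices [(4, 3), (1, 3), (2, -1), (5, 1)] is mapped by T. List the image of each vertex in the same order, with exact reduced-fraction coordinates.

T1 scale by (1/2, -3): (4, 3) → (2, -9); (1, 3) → (1/2, -9); (2, -1) → (1, 3); (5, 1) → (5/2, -3)
T2 shear: y ← y + 1/2·x: (2, -9) → (2, -8); (1/2, -9) → (1/2, -35/4); (1, 3) → (1, 7/2); (5/2, -3) → (5/2, -7/4)
T3 scale by (1, -1): (2, -8) → (2, 8); (1/2, -35/4) → (1/2, 35/4); (1, 7/2) → (1, -7/2); (5/2, -7/4) → (5/2, 7/4)
T4 rotate counter-clockwise with cos θ = -3/5, sin θ = -4/5: (2, 8) → (26/5, -32/5); (1/2, 35/4) → (67/10, -113/20); (1, -7/2) → (-17/5, 13/10); (5/2, 7/4) → (-1/10, -61/20)

image vertices: (26/5, -32/5), (67/10, -113/20), (-17/5, 13/10), (-1/10, -61/20)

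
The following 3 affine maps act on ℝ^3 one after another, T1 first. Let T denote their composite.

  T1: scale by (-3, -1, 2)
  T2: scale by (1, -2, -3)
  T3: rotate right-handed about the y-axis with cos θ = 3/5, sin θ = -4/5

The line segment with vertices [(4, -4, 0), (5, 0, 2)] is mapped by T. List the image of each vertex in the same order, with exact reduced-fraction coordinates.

image vertices: (-36/5, -8, -48/5), (3/5, 0, -96/5)

T1 scale by (-3, -1, 2): (4, -4, 0) → (-12, 4, 0); (5, 0, 2) → (-15, 0, 4)
T2 scale by (1, -2, -3): (-12, 4, 0) → (-12, -8, 0); (-15, 0, 4) → (-15, 0, -12)
T3 rotate right-handed about the y-axis with cos θ = 3/5, sin θ = -4/5: (-12, -8, 0) → (-36/5, -8, -48/5); (-15, 0, -12) → (3/5, 0, -96/5)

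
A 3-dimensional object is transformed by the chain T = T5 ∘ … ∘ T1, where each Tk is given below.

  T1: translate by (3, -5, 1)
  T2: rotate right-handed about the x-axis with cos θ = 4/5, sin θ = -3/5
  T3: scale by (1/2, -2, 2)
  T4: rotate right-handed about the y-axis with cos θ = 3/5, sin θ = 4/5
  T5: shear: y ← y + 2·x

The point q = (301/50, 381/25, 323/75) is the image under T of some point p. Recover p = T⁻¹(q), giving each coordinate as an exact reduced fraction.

T1 = [1 0 0 3; 0 1 0 -5; 0 0 1 1; 0 0 0 1]
T2·T1 = [1 0 0 3; 0 4/5 3/5 -17/5; 0 -3/5 4/5 19/5; 0 0 0 1]
T3·…·T1 = [1/2 0 0 3/2; 0 -8/5 -6/5 34/5; 0 -6/5 8/5 38/5; 0 0 0 1]
T4·…·T1 = [3/10 -24/25 32/25 349/50; 0 -8/5 -6/5 34/5; -2/5 -18/25 24/25 84/25; 0 0 0 1]
T5·…·T1 = [3/10 -24/25 32/25 349/50; 3/5 -88/25 34/25 519/25; -2/5 -18/25 24/25 84/25; 0 0 0 1]
det M = -2; M⁻¹ = [6/5 0 -8/5 -3; 14/25 -2/5 -9/50 5; 23/25 -3/10 6/25 -1; 0 0 0 1]
M⁻¹ · (301/50, 381/25, 323/75)ᵀ = (-8/3, 3/2, 1)ᵀ

p = (-8/3, 3/2, 1)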